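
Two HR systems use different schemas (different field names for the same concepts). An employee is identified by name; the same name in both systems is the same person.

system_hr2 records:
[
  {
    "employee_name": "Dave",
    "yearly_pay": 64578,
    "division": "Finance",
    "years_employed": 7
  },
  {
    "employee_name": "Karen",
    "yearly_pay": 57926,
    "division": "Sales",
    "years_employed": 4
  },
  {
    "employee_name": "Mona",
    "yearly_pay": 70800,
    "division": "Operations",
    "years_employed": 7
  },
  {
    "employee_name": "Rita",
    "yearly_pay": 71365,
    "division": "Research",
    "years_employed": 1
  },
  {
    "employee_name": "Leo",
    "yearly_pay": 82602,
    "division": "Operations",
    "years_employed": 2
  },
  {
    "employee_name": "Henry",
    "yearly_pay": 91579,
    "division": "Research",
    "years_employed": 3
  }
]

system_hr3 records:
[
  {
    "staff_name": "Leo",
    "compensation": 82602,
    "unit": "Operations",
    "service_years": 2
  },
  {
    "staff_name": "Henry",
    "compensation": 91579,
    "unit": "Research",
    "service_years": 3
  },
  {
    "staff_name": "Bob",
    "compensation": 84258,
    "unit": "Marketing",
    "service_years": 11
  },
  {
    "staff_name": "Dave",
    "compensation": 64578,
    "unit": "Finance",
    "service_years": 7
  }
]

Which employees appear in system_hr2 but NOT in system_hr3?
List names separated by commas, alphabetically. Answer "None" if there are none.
Karen, Mona, Rita

Schema mapping: "employee_name" (system_hr2) = "staff_name" (system_hr3) = employee name

Names in system_hr2: ['Dave', 'Henry', 'Karen', 'Leo', 'Mona', 'Rita']
Names in system_hr3: ['Bob', 'Dave', 'Henry', 'Leo']

In system_hr2 but not system_hr3: ['Karen', 'Mona', 'Rita']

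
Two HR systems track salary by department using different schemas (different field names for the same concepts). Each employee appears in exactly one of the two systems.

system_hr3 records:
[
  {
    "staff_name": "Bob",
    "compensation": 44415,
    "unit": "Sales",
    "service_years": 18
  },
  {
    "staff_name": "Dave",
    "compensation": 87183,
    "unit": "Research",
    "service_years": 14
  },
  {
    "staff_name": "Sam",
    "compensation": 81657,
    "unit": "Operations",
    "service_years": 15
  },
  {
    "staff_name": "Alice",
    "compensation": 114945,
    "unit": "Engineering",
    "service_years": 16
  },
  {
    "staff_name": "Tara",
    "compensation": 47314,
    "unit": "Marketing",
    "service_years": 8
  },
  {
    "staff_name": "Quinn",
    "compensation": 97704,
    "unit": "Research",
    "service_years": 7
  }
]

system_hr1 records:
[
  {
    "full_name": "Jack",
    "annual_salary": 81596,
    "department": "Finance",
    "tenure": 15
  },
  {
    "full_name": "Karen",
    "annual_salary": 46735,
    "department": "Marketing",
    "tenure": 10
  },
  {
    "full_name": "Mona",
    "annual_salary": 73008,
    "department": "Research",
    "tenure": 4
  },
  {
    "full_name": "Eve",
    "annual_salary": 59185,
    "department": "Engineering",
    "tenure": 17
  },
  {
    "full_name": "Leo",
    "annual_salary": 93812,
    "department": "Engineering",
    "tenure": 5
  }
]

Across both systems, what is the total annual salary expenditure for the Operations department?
81657

Schema mappings:
- "unit" (system_hr3) = "department" (system_hr1) = department
- "compensation" (system_hr3) = "annual_salary" (system_hr1) = salary

Operations salaries from system_hr3: 81657
Operations salaries from system_hr1: 0

Total: 81657 + 0 = 81657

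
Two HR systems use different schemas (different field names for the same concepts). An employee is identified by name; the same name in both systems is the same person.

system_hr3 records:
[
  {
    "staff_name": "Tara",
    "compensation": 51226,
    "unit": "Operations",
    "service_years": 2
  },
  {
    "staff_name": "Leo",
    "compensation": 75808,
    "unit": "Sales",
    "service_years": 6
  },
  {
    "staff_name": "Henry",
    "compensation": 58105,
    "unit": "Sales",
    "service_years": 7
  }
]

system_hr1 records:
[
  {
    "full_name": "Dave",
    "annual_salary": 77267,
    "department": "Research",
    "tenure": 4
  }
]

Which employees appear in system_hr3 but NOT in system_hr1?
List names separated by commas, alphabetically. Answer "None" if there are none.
Henry, Leo, Tara

Schema mapping: "staff_name" (system_hr3) = "full_name" (system_hr1) = employee name

Names in system_hr3: ['Henry', 'Leo', 'Tara']
Names in system_hr1: ['Dave']

In system_hr3 but not system_hr1: ['Henry', 'Leo', 'Tara']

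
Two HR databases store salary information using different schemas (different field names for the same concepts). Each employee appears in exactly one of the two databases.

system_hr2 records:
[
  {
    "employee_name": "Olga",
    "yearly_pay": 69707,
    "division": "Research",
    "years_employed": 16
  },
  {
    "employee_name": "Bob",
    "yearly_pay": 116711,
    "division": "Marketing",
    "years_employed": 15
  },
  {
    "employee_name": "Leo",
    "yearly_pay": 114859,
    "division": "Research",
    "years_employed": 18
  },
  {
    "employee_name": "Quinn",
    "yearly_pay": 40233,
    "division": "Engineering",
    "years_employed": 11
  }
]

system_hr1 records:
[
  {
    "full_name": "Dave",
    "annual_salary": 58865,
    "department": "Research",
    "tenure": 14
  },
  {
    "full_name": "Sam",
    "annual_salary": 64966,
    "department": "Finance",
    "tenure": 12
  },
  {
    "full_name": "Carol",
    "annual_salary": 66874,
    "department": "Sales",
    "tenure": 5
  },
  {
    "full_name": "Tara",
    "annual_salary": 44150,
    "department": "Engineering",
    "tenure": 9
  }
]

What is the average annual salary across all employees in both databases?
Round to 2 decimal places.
72045.63

Schema mapping: "yearly_pay" (system_hr2) = "annual_salary" (system_hr1) = annual salary

All salaries: [69707, 116711, 114859, 40233, 58865, 64966, 66874, 44150]
Sum: 576365
Count: 8
Average: 576365 / 8 = 72045.63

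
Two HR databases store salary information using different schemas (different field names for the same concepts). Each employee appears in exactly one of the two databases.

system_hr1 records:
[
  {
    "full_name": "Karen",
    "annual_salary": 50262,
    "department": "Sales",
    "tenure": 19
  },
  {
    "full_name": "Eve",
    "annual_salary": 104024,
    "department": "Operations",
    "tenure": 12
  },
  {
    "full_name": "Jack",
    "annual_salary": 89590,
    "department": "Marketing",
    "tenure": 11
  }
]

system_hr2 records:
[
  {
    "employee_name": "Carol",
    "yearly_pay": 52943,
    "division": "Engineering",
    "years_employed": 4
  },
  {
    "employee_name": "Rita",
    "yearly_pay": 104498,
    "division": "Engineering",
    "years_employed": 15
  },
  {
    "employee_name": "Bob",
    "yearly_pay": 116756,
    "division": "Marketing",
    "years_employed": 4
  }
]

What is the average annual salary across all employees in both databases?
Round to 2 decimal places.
86345.50

Schema mapping: "annual_salary" (system_hr1) = "yearly_pay" (system_hr2) = annual salary

All salaries: [50262, 104024, 89590, 52943, 104498, 116756]
Sum: 518073
Count: 6
Average: 518073 / 6 = 86345.50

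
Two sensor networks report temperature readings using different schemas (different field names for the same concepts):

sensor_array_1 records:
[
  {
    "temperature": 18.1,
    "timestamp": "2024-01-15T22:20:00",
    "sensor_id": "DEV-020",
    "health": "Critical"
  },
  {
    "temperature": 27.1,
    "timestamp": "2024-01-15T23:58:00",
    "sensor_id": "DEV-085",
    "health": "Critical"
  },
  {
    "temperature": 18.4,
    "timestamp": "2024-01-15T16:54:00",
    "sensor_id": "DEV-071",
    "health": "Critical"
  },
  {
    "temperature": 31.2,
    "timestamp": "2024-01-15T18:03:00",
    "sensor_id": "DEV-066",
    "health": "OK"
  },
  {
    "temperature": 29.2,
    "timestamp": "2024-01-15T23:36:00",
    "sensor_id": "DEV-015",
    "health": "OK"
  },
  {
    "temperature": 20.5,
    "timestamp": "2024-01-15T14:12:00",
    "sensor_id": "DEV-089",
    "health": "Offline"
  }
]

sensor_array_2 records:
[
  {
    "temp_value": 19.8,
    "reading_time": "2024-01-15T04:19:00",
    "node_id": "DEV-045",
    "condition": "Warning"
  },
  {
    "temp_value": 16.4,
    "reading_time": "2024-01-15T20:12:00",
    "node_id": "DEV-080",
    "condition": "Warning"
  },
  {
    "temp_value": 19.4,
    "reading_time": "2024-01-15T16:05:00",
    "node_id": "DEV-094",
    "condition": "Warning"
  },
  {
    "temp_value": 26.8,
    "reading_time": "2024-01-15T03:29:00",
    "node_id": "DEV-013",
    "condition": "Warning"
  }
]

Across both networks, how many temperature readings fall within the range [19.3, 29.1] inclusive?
5

Schema mapping: "temperature" (sensor_array_1) = "temp_value" (sensor_array_2) = temperature

Readings in [19.3, 29.1] from sensor_array_1: 2
Readings in [19.3, 29.1] from sensor_array_2: 3

Total count: 2 + 3 = 5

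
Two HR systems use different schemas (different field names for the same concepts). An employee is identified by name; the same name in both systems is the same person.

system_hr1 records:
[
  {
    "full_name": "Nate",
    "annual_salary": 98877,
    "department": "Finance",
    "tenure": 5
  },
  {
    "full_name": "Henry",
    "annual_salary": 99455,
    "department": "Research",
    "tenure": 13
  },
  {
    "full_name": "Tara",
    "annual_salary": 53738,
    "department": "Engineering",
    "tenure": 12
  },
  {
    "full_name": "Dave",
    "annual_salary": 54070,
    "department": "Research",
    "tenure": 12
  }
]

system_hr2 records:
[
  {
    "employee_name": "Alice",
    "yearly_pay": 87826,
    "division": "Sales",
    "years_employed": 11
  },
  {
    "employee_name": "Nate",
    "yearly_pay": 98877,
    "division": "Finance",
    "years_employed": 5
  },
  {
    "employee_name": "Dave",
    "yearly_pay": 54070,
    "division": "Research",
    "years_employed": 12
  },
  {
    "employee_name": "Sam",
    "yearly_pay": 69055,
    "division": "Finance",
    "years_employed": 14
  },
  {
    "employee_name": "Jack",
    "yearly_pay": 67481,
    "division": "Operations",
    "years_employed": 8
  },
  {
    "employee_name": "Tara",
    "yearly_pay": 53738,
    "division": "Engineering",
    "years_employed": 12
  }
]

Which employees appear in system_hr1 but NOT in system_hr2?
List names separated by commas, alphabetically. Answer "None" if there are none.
Henry

Schema mapping: "full_name" (system_hr1) = "employee_name" (system_hr2) = employee name

Names in system_hr1: ['Dave', 'Henry', 'Nate', 'Tara']
Names in system_hr2: ['Alice', 'Dave', 'Jack', 'Nate', 'Sam', 'Tara']

In system_hr1 but not system_hr2: ['Henry']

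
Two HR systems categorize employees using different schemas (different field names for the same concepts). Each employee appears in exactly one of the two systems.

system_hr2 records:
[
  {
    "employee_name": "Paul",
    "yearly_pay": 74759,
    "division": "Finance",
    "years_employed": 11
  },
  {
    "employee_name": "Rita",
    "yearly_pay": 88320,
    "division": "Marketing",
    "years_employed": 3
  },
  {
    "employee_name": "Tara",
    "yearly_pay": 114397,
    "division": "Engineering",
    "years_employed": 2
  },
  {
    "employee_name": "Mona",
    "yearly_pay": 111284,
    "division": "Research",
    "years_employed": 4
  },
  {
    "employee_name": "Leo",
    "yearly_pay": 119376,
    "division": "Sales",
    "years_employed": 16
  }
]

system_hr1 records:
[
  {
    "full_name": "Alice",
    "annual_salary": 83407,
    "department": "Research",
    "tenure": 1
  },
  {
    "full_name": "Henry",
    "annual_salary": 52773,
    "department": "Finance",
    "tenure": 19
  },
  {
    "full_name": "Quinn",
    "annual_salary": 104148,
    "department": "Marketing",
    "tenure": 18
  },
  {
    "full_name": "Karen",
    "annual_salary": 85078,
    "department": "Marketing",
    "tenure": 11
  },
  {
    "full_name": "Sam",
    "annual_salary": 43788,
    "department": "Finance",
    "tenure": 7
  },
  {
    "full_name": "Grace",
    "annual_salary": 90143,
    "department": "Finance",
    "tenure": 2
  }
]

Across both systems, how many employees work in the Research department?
2

Schema mapping: "division" (system_hr2) = "department" (system_hr1) = department

Research employees in system_hr2: 1
Research employees in system_hr1: 1

Total in Research: 1 + 1 = 2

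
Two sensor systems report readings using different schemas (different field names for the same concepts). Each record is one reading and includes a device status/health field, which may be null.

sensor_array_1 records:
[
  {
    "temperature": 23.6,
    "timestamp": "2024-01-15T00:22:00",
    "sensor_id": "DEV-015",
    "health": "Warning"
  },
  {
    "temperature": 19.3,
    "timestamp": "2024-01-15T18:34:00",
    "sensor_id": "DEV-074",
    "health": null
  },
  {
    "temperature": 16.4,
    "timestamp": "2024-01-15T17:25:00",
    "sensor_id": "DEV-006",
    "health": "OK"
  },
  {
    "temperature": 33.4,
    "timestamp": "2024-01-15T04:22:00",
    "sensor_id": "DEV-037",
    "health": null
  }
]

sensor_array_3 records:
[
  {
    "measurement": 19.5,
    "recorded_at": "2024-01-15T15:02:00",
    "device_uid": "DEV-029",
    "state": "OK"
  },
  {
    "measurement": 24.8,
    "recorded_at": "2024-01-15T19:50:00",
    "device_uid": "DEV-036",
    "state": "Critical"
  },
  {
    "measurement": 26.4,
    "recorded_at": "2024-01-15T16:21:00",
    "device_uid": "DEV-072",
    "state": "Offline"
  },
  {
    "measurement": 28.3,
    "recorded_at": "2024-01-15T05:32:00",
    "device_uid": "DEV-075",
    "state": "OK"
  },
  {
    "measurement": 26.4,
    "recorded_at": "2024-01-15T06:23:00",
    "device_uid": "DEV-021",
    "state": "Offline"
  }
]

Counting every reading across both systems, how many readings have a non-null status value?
7

Schema mapping: "health" (sensor_array_1) = "state" (sensor_array_3) = status

Non-null in sensor_array_1: 2
Non-null in sensor_array_3: 5

Total non-null: 2 + 5 = 7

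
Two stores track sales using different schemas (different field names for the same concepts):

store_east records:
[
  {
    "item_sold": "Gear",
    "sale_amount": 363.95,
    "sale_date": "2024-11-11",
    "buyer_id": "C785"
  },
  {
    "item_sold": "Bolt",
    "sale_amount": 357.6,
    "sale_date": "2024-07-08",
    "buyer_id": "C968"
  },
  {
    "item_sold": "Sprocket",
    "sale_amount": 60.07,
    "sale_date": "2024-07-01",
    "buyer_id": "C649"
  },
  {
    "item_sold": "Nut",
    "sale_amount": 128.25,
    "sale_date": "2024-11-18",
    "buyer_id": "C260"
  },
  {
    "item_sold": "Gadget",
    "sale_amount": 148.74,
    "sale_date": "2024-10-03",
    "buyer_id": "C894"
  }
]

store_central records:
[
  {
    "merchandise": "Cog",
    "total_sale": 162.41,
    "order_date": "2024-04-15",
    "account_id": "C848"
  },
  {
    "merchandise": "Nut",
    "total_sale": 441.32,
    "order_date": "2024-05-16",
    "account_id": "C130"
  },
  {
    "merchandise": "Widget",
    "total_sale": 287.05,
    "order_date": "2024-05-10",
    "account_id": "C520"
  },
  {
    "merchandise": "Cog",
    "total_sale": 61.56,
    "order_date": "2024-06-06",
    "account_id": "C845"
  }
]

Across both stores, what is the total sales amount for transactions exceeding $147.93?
1761.07

Schema mapping: "sale_amount" (store_east) = "total_sale" (store_central) = sale amount

Sum of sales > $147.93 in store_east: 870.29
Sum of sales > $147.93 in store_central: 890.78

Total: 870.29 + 890.78 = 1761.07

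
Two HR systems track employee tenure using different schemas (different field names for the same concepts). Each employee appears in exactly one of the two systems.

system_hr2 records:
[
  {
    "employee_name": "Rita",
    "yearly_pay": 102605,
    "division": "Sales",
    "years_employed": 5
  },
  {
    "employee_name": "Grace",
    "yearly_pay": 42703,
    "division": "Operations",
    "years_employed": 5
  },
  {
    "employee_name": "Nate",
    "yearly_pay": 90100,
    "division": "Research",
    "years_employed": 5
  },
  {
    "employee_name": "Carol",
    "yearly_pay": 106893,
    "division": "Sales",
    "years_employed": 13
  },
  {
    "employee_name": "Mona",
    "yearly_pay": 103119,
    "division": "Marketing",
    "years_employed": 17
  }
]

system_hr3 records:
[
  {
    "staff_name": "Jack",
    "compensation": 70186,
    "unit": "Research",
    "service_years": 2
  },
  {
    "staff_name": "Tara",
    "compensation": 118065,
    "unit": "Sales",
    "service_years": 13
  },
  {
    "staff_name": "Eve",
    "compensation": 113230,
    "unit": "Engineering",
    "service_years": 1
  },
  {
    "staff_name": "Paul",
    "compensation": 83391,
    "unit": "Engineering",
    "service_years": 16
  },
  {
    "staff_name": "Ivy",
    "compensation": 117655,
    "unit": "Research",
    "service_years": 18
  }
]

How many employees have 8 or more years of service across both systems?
5

Reconcile schemas: "years_employed" (system_hr2) = "service_years" (system_hr3) = years of service

From system_hr2: 2 employees with >= 8 years
From system_hr3: 3 employees with >= 8 years

Total: 2 + 3 = 5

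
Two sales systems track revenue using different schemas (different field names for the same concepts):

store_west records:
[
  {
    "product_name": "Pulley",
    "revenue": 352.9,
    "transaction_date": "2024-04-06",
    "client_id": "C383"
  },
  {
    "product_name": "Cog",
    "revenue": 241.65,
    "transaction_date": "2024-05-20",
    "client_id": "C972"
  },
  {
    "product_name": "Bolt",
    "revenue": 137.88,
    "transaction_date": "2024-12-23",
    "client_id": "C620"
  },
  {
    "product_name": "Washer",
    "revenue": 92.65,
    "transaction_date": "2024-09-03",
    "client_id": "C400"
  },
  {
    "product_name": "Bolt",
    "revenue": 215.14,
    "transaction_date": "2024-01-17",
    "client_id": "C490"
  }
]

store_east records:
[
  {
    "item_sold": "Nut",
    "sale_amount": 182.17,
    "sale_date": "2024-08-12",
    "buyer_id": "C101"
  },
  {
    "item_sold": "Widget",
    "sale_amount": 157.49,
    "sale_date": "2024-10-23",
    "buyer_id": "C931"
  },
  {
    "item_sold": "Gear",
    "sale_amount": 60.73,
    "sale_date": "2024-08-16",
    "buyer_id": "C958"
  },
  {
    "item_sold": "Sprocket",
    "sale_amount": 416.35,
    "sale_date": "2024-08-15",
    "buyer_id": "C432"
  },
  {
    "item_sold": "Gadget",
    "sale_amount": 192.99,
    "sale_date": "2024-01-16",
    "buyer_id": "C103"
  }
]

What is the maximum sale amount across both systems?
416.35

Reconcile: "revenue" (store_west) = "sale_amount" (store_east) = sale amount

Maximum in store_west: 352.9
Maximum in store_east: 416.35

Overall maximum: max(352.9, 416.35) = 416.35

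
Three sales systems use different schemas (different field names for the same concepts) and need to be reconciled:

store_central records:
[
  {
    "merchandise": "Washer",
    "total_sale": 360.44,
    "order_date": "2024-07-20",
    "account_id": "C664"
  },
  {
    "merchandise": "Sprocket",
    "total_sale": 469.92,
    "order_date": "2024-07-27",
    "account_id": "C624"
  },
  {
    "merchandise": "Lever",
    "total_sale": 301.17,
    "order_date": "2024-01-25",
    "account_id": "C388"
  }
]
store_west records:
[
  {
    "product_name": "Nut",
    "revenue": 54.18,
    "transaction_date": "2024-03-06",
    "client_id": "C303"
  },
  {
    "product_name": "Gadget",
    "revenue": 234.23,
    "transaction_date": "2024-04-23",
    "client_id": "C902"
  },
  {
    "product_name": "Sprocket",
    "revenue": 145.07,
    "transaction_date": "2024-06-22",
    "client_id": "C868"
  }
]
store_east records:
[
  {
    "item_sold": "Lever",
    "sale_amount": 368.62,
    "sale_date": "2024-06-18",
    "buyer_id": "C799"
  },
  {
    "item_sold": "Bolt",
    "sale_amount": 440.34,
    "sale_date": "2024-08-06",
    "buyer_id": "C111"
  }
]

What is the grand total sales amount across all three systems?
2373.97

Schema reconciliation - all amount fields map to sale amount:

store_central (total_sale): 1131.53
store_west (revenue): 433.48
store_east (sale_amount): 808.96

Grand total: 2373.97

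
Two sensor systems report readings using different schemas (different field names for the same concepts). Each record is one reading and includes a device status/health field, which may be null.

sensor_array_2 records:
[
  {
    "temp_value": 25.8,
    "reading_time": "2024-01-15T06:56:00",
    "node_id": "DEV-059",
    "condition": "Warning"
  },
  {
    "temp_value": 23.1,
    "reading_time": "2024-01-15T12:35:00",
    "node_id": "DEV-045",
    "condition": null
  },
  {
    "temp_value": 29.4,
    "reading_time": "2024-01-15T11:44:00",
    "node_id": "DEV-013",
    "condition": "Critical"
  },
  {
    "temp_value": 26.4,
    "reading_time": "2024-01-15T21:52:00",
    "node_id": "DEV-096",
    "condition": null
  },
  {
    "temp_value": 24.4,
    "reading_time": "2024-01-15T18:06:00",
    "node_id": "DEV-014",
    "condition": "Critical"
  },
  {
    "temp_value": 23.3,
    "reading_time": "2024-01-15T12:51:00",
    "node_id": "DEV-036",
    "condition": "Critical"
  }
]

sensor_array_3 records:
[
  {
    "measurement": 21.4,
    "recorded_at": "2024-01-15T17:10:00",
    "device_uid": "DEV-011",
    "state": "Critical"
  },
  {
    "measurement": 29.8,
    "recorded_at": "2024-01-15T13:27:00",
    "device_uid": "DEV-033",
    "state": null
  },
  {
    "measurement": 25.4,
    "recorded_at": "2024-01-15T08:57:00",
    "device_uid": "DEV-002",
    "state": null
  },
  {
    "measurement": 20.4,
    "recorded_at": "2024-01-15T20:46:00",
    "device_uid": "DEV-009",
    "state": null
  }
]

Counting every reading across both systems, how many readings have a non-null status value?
5

Schema mapping: "condition" (sensor_array_2) = "state" (sensor_array_3) = status

Non-null in sensor_array_2: 4
Non-null in sensor_array_3: 1

Total non-null: 4 + 1 = 5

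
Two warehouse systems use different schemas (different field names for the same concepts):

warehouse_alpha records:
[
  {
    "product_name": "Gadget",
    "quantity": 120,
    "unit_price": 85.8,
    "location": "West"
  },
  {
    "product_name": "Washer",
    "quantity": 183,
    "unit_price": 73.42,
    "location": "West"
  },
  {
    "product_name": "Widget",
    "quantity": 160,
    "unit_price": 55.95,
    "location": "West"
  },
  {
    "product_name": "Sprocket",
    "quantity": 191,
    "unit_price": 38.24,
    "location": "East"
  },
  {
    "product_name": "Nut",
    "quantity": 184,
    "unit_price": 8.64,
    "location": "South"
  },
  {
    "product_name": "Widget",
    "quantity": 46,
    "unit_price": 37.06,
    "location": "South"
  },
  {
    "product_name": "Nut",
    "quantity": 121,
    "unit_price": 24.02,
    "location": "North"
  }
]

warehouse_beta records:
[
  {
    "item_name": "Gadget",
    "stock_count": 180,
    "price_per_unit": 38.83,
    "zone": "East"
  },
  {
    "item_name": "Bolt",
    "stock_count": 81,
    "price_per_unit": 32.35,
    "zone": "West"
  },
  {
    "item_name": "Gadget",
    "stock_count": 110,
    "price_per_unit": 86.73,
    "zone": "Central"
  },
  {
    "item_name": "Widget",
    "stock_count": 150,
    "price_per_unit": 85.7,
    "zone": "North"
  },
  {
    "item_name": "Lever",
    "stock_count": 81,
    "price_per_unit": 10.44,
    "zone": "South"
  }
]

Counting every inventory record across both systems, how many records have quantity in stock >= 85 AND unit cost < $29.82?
2

Schema mappings:
- "quantity" (warehouse_alpha) = "stock_count" (warehouse_beta) = quantity
- "unit_price" (warehouse_alpha) = "price_per_unit" (warehouse_beta) = unit cost

Records meeting both conditions in warehouse_alpha: 2
Records meeting both conditions in warehouse_beta: 0

Total: 2 + 0 = 2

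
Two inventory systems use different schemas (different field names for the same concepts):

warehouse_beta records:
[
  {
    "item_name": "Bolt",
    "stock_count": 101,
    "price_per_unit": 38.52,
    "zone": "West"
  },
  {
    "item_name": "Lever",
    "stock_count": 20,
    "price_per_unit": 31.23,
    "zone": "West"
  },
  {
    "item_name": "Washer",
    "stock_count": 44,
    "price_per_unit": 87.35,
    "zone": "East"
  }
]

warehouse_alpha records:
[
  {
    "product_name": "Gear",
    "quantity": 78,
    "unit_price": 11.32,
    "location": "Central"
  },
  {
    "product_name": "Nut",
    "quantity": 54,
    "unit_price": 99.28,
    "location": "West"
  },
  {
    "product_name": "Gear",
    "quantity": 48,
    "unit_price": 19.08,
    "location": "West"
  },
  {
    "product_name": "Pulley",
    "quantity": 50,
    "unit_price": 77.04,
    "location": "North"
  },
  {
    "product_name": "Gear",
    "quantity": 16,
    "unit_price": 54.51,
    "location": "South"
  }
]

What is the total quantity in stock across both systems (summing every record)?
411

To reconcile these schemas, identify the field holding the quantity in stock in each system:
1. In warehouse_beta it is "stock_count"
2. In warehouse_alpha it is "quantity"

From warehouse_beta: 101 + 20 + 44 = 165
From warehouse_alpha: 78 + 54 + 48 + 50 + 16 = 246

Total: 165 + 246 = 411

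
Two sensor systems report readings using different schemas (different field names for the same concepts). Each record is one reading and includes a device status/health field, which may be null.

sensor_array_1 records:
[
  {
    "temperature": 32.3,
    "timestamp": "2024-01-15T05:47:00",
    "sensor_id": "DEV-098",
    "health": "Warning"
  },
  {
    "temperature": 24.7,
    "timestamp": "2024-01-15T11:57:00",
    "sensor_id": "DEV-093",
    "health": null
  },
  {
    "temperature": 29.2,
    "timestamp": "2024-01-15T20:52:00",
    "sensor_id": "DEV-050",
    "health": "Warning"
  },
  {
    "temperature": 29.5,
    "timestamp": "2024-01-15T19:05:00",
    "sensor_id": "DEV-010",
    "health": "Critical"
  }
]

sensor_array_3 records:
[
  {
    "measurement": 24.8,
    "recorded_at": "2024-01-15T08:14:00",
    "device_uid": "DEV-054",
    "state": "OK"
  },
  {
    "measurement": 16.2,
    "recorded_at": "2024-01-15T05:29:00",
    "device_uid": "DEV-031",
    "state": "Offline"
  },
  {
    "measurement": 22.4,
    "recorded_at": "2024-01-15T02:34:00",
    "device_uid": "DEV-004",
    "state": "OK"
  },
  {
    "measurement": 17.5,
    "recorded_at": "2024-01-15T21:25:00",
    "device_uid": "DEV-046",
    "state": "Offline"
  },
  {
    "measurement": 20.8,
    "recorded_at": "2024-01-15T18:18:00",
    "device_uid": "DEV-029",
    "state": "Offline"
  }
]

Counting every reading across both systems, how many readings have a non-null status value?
8

Schema mapping: "health" (sensor_array_1) = "state" (sensor_array_3) = status

Non-null in sensor_array_1: 3
Non-null in sensor_array_3: 5

Total non-null: 3 + 5 = 8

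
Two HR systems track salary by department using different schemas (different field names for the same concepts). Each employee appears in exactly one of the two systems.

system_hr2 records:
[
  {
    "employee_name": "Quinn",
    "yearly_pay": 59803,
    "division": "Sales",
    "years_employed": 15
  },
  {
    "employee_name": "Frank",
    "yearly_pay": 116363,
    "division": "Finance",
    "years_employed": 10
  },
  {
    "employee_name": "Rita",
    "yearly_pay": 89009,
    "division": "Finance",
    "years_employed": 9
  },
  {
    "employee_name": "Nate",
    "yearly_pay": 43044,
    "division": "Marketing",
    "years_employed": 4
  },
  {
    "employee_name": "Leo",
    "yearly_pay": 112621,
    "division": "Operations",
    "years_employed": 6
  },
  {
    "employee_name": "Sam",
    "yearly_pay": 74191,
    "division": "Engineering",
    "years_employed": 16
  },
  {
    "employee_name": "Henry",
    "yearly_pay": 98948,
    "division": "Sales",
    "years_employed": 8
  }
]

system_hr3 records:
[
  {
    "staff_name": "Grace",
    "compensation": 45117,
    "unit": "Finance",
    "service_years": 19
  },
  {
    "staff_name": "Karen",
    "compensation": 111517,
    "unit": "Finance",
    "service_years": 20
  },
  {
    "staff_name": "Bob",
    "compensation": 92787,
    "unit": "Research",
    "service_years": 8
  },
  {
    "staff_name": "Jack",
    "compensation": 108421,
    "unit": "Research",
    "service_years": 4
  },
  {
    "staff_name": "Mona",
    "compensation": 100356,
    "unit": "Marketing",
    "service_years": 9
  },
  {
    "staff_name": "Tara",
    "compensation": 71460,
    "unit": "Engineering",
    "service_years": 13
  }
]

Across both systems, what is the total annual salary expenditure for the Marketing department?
143400

Schema mappings:
- "division" (system_hr2) = "unit" (system_hr3) = department
- "yearly_pay" (system_hr2) = "compensation" (system_hr3) = salary

Marketing salaries from system_hr2: 43044
Marketing salaries from system_hr3: 100356

Total: 43044 + 100356 = 143400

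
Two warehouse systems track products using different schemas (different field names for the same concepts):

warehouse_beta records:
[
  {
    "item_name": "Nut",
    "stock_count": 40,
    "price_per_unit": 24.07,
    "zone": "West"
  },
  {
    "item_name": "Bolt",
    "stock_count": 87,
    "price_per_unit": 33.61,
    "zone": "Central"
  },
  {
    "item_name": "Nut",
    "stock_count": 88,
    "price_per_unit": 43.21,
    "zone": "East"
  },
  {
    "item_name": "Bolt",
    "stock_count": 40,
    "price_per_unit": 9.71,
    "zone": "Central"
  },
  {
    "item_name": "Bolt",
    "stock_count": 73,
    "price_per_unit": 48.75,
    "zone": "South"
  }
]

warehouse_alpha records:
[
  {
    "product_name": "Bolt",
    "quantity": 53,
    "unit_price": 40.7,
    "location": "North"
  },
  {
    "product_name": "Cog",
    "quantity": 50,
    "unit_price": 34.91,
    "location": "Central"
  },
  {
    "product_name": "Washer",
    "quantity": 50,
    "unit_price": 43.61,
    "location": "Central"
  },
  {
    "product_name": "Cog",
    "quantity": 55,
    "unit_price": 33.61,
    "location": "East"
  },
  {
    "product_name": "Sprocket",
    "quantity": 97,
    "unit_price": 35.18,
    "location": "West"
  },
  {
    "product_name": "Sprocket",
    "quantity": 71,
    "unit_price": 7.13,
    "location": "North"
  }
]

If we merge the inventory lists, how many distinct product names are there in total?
5

Schema mapping: "item_name" (warehouse_beta) = "product_name" (warehouse_alpha) = product name

Products in warehouse_beta: ['Bolt', 'Nut']
Products in warehouse_alpha: ['Bolt', 'Cog', 'Sprocket', 'Washer']

Union (unique products): ['Bolt', 'Cog', 'Nut', 'Sprocket', 'Washer']
Count: 5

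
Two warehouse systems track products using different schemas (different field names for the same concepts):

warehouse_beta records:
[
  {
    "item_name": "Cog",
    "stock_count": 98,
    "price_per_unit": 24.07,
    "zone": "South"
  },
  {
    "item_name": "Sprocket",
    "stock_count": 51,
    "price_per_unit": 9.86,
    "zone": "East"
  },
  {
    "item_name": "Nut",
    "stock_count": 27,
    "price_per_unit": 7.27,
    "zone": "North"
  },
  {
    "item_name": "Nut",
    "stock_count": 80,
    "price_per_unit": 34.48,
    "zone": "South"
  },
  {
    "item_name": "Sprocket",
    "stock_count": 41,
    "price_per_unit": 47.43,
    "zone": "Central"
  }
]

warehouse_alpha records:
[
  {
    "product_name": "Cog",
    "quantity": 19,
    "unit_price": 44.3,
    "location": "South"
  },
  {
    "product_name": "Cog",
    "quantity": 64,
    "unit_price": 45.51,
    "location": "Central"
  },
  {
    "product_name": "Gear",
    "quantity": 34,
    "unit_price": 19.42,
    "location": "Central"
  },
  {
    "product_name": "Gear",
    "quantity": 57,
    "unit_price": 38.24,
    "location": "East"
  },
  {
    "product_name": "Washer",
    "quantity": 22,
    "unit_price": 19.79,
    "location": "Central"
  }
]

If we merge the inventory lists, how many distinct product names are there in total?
5

Schema mapping: "item_name" (warehouse_beta) = "product_name" (warehouse_alpha) = product name

Products in warehouse_beta: ['Cog', 'Nut', 'Sprocket']
Products in warehouse_alpha: ['Cog', 'Gear', 'Washer']

Union (unique products): ['Cog', 'Gear', 'Nut', 'Sprocket', 'Washer']
Count: 5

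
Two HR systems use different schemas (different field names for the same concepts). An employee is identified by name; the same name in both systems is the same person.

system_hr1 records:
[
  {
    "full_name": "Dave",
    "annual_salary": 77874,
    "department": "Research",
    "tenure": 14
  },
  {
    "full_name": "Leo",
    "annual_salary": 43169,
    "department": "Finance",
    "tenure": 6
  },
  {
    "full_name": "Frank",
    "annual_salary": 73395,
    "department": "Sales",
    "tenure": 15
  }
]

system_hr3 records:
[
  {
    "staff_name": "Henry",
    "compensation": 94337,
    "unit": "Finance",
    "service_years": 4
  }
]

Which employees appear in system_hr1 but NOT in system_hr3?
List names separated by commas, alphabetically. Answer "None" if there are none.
Dave, Frank, Leo

Schema mapping: "full_name" (system_hr1) = "staff_name" (system_hr3) = employee name

Names in system_hr1: ['Dave', 'Frank', 'Leo']
Names in system_hr3: ['Henry']

In system_hr1 but not system_hr3: ['Dave', 'Frank', 'Leo']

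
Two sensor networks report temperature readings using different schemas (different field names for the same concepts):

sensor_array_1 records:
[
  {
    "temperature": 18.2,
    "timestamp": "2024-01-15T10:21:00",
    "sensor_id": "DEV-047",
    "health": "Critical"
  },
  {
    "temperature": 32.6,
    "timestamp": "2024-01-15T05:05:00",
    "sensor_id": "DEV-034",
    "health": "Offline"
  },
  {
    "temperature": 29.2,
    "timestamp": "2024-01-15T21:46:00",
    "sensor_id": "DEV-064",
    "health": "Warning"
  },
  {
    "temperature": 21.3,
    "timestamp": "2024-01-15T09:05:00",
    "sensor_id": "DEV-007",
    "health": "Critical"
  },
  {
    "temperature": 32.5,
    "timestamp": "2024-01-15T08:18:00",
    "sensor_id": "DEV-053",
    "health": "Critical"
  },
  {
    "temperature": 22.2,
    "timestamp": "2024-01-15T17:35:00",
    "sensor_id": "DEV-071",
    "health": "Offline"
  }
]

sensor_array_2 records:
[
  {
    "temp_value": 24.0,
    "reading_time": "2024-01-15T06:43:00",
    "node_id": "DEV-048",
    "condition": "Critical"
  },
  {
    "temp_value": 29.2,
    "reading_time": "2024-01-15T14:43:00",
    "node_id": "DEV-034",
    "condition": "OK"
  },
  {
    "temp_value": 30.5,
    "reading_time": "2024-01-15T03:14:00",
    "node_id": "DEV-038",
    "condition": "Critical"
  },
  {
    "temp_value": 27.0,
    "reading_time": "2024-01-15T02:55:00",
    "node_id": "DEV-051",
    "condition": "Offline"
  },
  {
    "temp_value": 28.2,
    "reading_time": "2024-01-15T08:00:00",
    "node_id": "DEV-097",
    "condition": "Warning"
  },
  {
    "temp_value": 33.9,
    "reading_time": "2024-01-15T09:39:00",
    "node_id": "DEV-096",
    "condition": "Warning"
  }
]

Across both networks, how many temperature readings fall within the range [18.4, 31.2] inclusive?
8

Schema mapping: "temperature" (sensor_array_1) = "temp_value" (sensor_array_2) = temperature

Readings in [18.4, 31.2] from sensor_array_1: 3
Readings in [18.4, 31.2] from sensor_array_2: 5

Total count: 3 + 5 = 8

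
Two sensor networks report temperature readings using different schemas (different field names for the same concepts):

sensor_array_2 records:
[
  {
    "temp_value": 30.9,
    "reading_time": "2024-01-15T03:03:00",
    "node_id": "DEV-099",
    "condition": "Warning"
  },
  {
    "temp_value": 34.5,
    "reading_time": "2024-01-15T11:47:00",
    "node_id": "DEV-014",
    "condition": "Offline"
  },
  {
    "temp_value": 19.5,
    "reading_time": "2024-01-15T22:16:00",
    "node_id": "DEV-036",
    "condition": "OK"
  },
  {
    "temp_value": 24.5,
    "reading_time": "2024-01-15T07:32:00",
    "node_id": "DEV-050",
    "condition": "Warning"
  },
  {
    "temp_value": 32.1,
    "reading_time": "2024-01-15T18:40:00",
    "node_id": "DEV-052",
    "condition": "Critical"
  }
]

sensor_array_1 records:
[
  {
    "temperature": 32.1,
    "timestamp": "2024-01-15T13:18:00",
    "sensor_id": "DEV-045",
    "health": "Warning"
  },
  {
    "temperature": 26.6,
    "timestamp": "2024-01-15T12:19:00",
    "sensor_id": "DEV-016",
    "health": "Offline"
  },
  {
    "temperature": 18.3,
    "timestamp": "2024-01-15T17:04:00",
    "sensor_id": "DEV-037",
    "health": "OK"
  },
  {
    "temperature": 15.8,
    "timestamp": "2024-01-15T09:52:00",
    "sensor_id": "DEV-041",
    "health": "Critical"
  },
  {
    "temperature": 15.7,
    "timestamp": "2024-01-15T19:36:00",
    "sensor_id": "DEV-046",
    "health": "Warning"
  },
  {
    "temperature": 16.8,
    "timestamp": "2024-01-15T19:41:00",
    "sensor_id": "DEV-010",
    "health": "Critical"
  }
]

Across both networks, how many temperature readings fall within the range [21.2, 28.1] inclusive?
2

Schema mapping: "temp_value" (sensor_array_2) = "temperature" (sensor_array_1) = temperature

Readings in [21.2, 28.1] from sensor_array_2: 1
Readings in [21.2, 28.1] from sensor_array_1: 1

Total count: 1 + 1 = 2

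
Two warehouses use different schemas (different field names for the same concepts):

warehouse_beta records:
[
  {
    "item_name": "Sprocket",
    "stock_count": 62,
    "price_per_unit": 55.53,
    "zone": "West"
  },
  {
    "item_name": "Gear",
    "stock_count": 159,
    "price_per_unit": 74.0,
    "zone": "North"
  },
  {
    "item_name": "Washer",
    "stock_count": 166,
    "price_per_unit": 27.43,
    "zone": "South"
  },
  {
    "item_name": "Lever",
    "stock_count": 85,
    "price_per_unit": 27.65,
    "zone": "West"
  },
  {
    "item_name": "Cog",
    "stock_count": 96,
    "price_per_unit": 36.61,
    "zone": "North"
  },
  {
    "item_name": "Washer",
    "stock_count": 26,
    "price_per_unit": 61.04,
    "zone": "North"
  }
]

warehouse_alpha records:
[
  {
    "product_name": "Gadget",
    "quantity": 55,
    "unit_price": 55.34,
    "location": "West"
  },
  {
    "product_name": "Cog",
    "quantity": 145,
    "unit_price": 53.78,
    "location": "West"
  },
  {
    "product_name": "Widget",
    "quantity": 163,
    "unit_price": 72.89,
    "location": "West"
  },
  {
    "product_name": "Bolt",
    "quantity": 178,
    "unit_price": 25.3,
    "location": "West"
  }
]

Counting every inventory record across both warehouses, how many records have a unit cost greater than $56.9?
3

Schema mapping: "price_per_unit" (warehouse_beta) = "unit_price" (warehouse_alpha) = unit cost

Records > $56.9 in warehouse_beta: 2
Records > $56.9 in warehouse_alpha: 1

Total count: 2 + 1 = 3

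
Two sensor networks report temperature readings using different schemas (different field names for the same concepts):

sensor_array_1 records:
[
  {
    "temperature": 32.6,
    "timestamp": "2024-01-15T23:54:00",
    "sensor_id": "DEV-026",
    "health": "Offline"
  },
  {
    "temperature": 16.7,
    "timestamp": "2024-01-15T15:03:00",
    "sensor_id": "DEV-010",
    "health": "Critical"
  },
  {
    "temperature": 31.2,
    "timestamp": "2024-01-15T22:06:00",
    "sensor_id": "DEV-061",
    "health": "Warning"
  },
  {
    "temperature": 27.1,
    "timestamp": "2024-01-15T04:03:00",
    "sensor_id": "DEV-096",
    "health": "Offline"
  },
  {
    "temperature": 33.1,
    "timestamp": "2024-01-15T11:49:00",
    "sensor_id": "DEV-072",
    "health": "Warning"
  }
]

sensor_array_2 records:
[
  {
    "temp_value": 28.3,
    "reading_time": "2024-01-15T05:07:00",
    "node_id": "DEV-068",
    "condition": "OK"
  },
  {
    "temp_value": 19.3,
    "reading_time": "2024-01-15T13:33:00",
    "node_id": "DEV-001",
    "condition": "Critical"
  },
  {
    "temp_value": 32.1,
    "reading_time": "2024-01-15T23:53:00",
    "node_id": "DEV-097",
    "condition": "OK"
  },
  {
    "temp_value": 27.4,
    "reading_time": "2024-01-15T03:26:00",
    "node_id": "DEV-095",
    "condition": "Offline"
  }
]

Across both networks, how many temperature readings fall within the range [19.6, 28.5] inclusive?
3

Schema mapping: "temperature" (sensor_array_1) = "temp_value" (sensor_array_2) = temperature

Readings in [19.6, 28.5] from sensor_array_1: 1
Readings in [19.6, 28.5] from sensor_array_2: 2

Total count: 1 + 2 = 3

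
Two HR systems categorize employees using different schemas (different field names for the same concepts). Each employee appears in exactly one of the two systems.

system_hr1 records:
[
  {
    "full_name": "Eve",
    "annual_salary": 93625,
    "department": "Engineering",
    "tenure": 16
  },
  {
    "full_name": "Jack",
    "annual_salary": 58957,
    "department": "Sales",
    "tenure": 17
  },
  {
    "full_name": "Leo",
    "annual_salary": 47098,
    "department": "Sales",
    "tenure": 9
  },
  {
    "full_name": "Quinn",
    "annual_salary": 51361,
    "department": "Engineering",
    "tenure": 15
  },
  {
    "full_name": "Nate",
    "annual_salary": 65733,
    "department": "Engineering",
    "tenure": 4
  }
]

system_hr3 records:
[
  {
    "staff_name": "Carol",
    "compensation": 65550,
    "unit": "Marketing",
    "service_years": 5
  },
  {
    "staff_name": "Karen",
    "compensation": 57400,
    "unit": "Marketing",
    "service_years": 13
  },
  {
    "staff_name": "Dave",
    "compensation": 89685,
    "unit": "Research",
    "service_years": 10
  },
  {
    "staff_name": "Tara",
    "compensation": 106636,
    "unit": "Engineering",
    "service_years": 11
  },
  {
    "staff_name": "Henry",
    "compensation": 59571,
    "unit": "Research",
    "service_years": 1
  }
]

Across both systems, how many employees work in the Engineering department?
4

Schema mapping: "department" (system_hr1) = "unit" (system_hr3) = department

Engineering employees in system_hr1: 3
Engineering employees in system_hr3: 1

Total in Engineering: 3 + 1 = 4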